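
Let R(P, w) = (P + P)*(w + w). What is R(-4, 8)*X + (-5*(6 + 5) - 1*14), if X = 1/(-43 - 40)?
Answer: -5599/83 ≈ -67.458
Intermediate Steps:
X = -1/83 (X = 1/(-83) = -1/83 ≈ -0.012048)
R(P, w) = 4*P*w (R(P, w) = (2*P)*(2*w) = 4*P*w)
R(-4, 8)*X + (-5*(6 + 5) - 1*14) = (4*(-4)*8)*(-1/83) + (-5*(6 + 5) - 1*14) = -128*(-1/83) + (-5*11 - 14) = 128/83 + (-55 - 14) = 128/83 - 69 = -5599/83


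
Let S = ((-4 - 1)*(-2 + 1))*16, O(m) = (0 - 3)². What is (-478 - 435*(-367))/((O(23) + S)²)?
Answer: 159167/7921 ≈ 20.094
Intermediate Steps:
O(m) = 9 (O(m) = (-3)² = 9)
S = 80 (S = -5*(-1)*16 = 5*16 = 80)
(-478 - 435*(-367))/((O(23) + S)²) = (-478 - 435*(-367))/((9 + 80)²) = (-478 + 159645)/(89²) = 159167/7921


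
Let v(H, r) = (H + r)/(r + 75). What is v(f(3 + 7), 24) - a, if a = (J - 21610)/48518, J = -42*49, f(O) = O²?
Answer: 4179682/2401641 ≈ 1.7403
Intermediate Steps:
J = -2058
v(H, r) = (H + r)/(75 + r)
a = -11834/24259 (a = (-2058 - 21610)/48518 = -23668*1/48518 = -11834/24259 ≈ -0.48782)
v(f(3 + 7), 24) - a = ((3 + 7)² + 24)/(75 + 24) - 1*(-11834/24259) = (10² + 24)/99 + 11834/24259 = (100 + 24)/99 + 11834/24259 = (1/99)*124 + 11834/24259 = 124/99 + 11834/24259 = 4179682/2401641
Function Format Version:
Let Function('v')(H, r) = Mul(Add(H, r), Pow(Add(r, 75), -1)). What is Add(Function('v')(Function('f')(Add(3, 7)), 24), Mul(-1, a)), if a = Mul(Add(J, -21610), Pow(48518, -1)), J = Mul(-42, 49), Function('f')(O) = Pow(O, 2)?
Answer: Rational(4179682, 2401641) ≈ 1.7403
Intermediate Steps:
J = -2058
Function('v')(H, r) = Mul(Pow(Add(75, r), -1), Add(H, r)) (Function('v')(H, r) = Mul(Add(H, r), Pow(Add(75, r), -1)) = Mul(Pow(Add(75, r), -1), Add(H, r)))
a = Rational(-11834, 24259) (a = Mul(Add(-2058, -21610), Pow(48518, -1)) = Mul(-23668, Rational(1, 48518)) = Rational(-11834, 24259) ≈ -0.48782)
Add(Function('v')(Function('f')(Add(3, 7)), 24), Mul(-1, a)) = Add(Mul(Pow(Add(75, 24), -1), Add(Pow(Add(3, 7), 2), 24)), Mul(-1, Rational(-11834, 24259))) = Add(Mul(Pow(99, -1), Add(Pow(10, 2), 24)), Rational(11834, 24259)) = Add(Mul(Rational(1, 99), Add(100, 24)), Rational(11834, 24259)) = Add(Mul(Rational(1, 99), 124), Rational(11834, 24259)) = Add(Rational(124, 99), Rational(11834, 24259)) = Rational(4179682, 2401641)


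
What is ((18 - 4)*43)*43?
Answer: 25886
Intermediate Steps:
((18 - 4)*43)*43 = (14*43)*43 = 602*43 = 25886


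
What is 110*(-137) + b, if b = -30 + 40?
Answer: -15060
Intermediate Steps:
b = 10
110*(-137) + b = 110*(-137) + 10 = -15070 + 10 = -15060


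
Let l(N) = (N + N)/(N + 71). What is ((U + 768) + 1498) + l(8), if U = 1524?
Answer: 299426/79 ≈ 3790.2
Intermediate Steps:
l(N) = 2*N/(71 + N) (l(N) = (2*N)/(71 + N) = 2*N/(71 + N))
((U + 768) + 1498) + l(8) = ((1524 + 768) + 1498) + 2*8/(71 + 8) = (2292 + 1498) + 2*8/79 = 3790 + 2*8*(1/79) = 3790 + 16/79 = 299426/79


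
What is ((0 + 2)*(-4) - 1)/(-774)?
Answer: 1/86 ≈ 0.011628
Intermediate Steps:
((0 + 2)*(-4) - 1)/(-774) = (2*(-4) - 1)*(-1/774) = (-8 - 1)*(-1/774) = -9*(-1/774) = 1/86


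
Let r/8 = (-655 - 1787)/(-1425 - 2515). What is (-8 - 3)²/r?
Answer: 10835/444 ≈ 24.403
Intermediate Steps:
r = 4884/985 (r = 8*((-655 - 1787)/(-1425 - 2515)) = 8*(-2442/(-3940)) = 8*(-2442*(-1/3940)) = 8*(1221/1970) = 4884/985 ≈ 4.9584)
(-8 - 3)²/r = (-8 - 3)²/(4884/985) = (-11)²*(985/4884) = 121*(985/4884) = 10835/444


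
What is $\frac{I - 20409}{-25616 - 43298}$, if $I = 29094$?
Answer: $- \frac{8685}{68914} \approx -0.12603$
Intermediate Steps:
$\frac{I - 20409}{-25616 - 43298} = \frac{29094 - 20409}{-25616 - 43298} = \frac{8685}{-68914} = 8685 \left(- \frac{1}{68914}\right) = - \frac{8685}{68914}$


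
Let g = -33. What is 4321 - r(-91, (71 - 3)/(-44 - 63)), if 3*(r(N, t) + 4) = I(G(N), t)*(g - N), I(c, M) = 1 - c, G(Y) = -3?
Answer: 12743/3 ≈ 4247.7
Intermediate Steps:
r(N, t) = -48 - 4*N/3 (r(N, t) = -4 + ((1 - 1*(-3))*(-33 - N))/3 = -4 + ((1 + 3)*(-33 - N))/3 = -4 + (4*(-33 - N))/3 = -4 + (-132 - 4*N)/3 = -4 + (-44 - 4*N/3) = -48 - 4*N/3)
4321 - r(-91, (71 - 3)/(-44 - 63)) = 4321 - (-48 - 4/3*(-91)) = 4321 - (-48 + 364/3) = 4321 - 1*220/3 = 4321 - 220/3 = 12743/3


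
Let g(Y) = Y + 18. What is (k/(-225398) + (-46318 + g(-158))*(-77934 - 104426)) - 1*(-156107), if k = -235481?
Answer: 1909625272631307/225398 ≈ 8.4722e+9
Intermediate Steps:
g(Y) = 18 + Y
(k/(-225398) + (-46318 + g(-158))*(-77934 - 104426)) - 1*(-156107) = (-235481/(-225398) + (-46318 + (18 - 158))*(-77934 - 104426)) - 1*(-156107) = (-235481*(-1/225398) + (-46318 - 140)*(-182360)) + 156107 = (235481/225398 - 46458*(-182360)) + 156107 = (235481/225398 + 8472080880) + 156107 = 1909590086425721/225398 + 156107 = 1909625272631307/225398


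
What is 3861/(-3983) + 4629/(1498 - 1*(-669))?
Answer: 10070520/8631161 ≈ 1.1668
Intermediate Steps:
3861/(-3983) + 4629/(1498 - 1*(-669)) = 3861*(-1/3983) + 4629/(1498 + 669) = -3861/3983 + 4629/2167 = 10070520/8631161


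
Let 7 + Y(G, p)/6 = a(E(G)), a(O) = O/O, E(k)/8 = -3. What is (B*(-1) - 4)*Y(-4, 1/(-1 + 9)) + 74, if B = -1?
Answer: 182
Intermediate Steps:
E(k) = -24 (E(k) = 8*(-3) = -24)
a(O) = 1
Y(G, p) = -36 (Y(G, p) = -42 + 6*1 = -42 + 6 = -36)
(B*(-1) - 4)*Y(-4, 1/(-1 + 9)) + 74 = (-1*(-1) - 4)*(-36) + 74 = (1 - 4)*(-36) + 74 = -3*(-36) + 74 = 108 + 74 = 182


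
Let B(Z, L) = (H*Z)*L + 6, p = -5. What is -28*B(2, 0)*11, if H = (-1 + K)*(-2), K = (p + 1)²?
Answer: -1848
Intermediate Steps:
K = 16 (K = (-5 + 1)² = (-4)² = 16)
H = -30 (H = (-1 + 16)*(-2) = 15*(-2) = -30)
B(Z, L) = 6 - 30*L*Z (B(Z, L) = (-30*Z)*L + 6 = -30*L*Z + 6 = 6 - 30*L*Z)
-28*B(2, 0)*11 = -28*(6 - 30*0*2)*11 = -28*(6 + 0)*11 = -28*6*11 = -168*11 = -1848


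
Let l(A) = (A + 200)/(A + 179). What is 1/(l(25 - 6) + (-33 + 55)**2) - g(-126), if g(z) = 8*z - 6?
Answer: 32465304/32017 ≈ 1014.0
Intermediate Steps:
l(A) = (200 + A)/(179 + A)
g(z) = -6 + 8*z
1/(l(25 - 6) + (-33 + 55)**2) - g(-126) = 1/((200 + (25 - 6))/(179 + (25 - 6)) + (-33 + 55)**2) - (-6 + 8*(-126)) = 1/((200 + 19)/(179 + 19) + 22**2) - (-6 - 1008) = 1/(219/198 + 484) - 1*(-1014) = 1/((1/198)*219 + 484) + 1014 = 1/(73/66 + 484) + 1014 = 1/(32017/66) + 1014 = 66/32017 + 1014 = 32465304/32017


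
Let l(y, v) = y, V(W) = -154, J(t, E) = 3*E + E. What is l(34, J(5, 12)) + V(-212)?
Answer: -120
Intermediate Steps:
J(t, E) = 4*E
l(34, J(5, 12)) + V(-212) = 34 - 154 = -120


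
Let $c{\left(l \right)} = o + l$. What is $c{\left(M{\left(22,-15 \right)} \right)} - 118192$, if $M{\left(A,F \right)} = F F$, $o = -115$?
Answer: $-118082$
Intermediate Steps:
$M{\left(A,F \right)} = F^{2}$
$c{\left(l \right)} = -115 + l$
$c{\left(M{\left(22,-15 \right)} \right)} - 118192 = \left(-115 + \left(-15\right)^{2}\right) - 118192 = \left(-115 + 225\right) - 118192 = 110 - 118192 = -118082$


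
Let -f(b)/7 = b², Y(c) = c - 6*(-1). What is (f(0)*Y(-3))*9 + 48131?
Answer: 48131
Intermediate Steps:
Y(c) = 6 + c (Y(c) = c - 1*(-6) = c + 6 = 6 + c)
f(b) = -7*b²
(f(0)*Y(-3))*9 + 48131 = ((-7*0²)*(6 - 3))*9 + 48131 = (-7*0*3)*9 + 48131 = (0*3)*9 + 48131 = 0*9 + 48131 = 0 + 48131 = 48131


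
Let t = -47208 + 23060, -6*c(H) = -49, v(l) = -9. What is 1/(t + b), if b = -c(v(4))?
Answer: -6/144937 ≈ -4.1397e-5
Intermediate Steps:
c(H) = 49/6 (c(H) = -1/6*(-49) = 49/6)
t = -24148
b = -49/6 (b = -1*49/6 = -49/6 ≈ -8.1667)
1/(t + b) = 1/(-24148 - 49/6) = 1/(-144937/6) = -6/144937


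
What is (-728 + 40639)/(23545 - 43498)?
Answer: -39911/19953 ≈ -2.0003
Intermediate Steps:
(-728 + 40639)/(23545 - 43498) = 39911/(-19953) = 39911*(-1/19953) = -39911/19953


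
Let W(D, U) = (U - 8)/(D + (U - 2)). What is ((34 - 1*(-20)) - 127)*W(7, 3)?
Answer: 365/8 ≈ 45.625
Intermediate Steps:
W(D, U) = (-8 + U)/(-2 + D + U) (W(D, U) = (-8 + U)/(D + (-2 + U)) = (-8 + U)/(-2 + D + U))
((34 - 1*(-20)) - 127)*W(7, 3) = ((34 - 1*(-20)) - 127)*((-8 + 3)/(-2 + 7 + 3)) = ((34 + 20) - 127)*(-5/8) = (54 - 127)*((⅛)*(-5)) = -73*(-5/8) = 365/8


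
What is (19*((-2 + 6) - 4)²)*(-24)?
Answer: 0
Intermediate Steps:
(19*((-2 + 6) - 4)²)*(-24) = (19*(4 - 4)²)*(-24) = (19*0²)*(-24) = (19*0)*(-24) = 0*(-24) = 0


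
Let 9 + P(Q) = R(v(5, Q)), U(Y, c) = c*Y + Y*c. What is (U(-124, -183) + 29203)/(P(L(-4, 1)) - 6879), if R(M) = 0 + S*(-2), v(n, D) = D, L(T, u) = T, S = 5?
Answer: -74587/6898 ≈ -10.813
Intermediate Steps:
U(Y, c) = 2*Y*c (U(Y, c) = Y*c + Y*c = 2*Y*c)
R(M) = -10 (R(M) = 0 + 5*(-2) = 0 - 10 = -10)
P(Q) = -19 (P(Q) = -9 - 10 = -19)
(U(-124, -183) + 29203)/(P(L(-4, 1)) - 6879) = (2*(-124)*(-183) + 29203)/(-19 - 6879) = (45384 + 29203)/(-6898) = 74587*(-1/6898) = -74587/6898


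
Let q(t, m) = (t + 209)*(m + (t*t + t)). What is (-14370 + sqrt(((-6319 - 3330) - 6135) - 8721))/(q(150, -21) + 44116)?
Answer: -14370/8167927 + 13*I*sqrt(145)/8167927 ≈ -0.0017593 + 1.9165e-5*I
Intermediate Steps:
q(t, m) = (209 + t)*(m + t + t**2) (q(t, m) = (209 + t)*(m + (t**2 + t)) = (209 + t)*(m + (t + t**2)) = (209 + t)*(m + t + t**2))
(-14370 + sqrt(((-6319 - 3330) - 6135) - 8721))/(q(150, -21) + 44116) = (-14370 + sqrt(((-6319 - 3330) - 6135) - 8721))/((150**3 + 209*(-21) + 209*150 + 210*150**2 - 21*150) + 44116) = (-14370 + sqrt((-9649 - 6135) - 8721))/((3375000 - 4389 + 31350 + 210*22500 - 3150) + 44116) = (-14370 + sqrt(-15784 - 8721))/((3375000 - 4389 + 31350 + 4725000 - 3150) + 44116) = (-14370 + sqrt(-24505))/(8123811 + 44116) = (-14370 + 13*I*sqrt(145))/8167927 = (-14370 + 13*I*sqrt(145))*(1/8167927) = -14370/8167927 + 13*I*sqrt(145)/8167927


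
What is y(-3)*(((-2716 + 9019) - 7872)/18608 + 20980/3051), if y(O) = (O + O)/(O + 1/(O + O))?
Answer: 385608821/29963532 ≈ 12.869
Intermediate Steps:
y(O) = 2*O/(O + 1/(2*O)) (y(O) = (2*O)/(O + 1/(2*O)) = 2*O/(O + 1/(2*O)))
y(-3)*(((-2716 + 9019) - 7872)/18608 + 20980/3051) = (4*(-3)²/(1 + 2*(-3)²))*(((-2716 + 9019) - 7872)/18608 + 20980/3051) = (4*9/(1 + 2*9))*((6303 - 7872)*(1/18608) + 20980*(1/3051)) = (4*9/(1 + 18))*(-1569*1/18608 + 20980/3051) = (4*9/19)*(-1569/18608 + 20980/3051) = (4*9*(1/19))*(385608821/56773008) = (36/19)*(385608821/56773008) = 385608821/29963532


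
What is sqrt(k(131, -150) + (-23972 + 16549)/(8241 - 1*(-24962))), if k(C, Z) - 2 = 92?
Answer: sqrt(103382819777)/33203 ≈ 9.6838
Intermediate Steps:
k(C, Z) = 94 (k(C, Z) = 2 + 92 = 94)
sqrt(k(131, -150) + (-23972 + 16549)/(8241 - 1*(-24962))) = sqrt(94 + (-23972 + 16549)/(8241 - 1*(-24962))) = sqrt(94 - 7423/(8241 + 24962)) = sqrt(94 - 7423/33203) = sqrt(3113659/33203) = sqrt(103382819777)/33203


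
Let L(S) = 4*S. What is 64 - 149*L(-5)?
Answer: 3044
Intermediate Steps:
64 - 149*L(-5) = 64 - 596*(-5) = 64 - 149*(-20) = 64 + 2980 = 3044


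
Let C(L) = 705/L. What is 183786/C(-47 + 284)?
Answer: 14519094/235 ≈ 61783.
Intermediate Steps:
183786/C(-47 + 284) = 183786/((705/(-47 + 284))) = 183786/((705/237)) = 183786/((705*(1/237))) = 183786/(235/79) = 183786*(79/235) = 14519094/235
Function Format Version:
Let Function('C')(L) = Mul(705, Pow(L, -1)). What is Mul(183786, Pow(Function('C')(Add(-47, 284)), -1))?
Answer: Rational(14519094, 235) ≈ 61783.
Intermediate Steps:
Mul(183786, Pow(Function('C')(Add(-47, 284)), -1)) = Mul(183786, Pow(Mul(705, Pow(Add(-47, 284), -1)), -1)) = Mul(183786, Pow(Mul(705, Pow(237, -1)), -1)) = Mul(183786, Pow(Mul(705, Rational(1, 237)), -1)) = Mul(183786, Pow(Rational(235, 79), -1)) = Mul(183786, Rational(79, 235)) = Rational(14519094, 235)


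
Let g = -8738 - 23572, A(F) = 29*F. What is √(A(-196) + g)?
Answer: 11*I*√314 ≈ 194.92*I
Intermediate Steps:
g = -32310
√(A(-196) + g) = √(29*(-196) - 32310) = √(-5684 - 32310) = √(-37994) = 11*I*√314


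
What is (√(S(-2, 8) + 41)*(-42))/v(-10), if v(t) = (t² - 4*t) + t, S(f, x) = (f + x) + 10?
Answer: -21*√57/65 ≈ -2.4392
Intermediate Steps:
S(f, x) = 10 + f + x
v(t) = t² - 3*t
(√(S(-2, 8) + 41)*(-42))/v(-10) = (√((10 - 2 + 8) + 41)*(-42))/((-10*(-3 - 10))) = (√(16 + 41)*(-42))/((-10*(-13))) = (√57*(-42))/130 = -42*√57*(1/130) = -21*√57/65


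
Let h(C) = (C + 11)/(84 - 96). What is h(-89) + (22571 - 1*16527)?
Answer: 12101/2 ≈ 6050.5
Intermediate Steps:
h(C) = -11/12 - C/12 (h(C) = (11 + C)/(-12) = (11 + C)*(-1/12) = -11/12 - C/12)
h(-89) + (22571 - 1*16527) = (-11/12 - 1/12*(-89)) + (22571 - 1*16527) = (-11/12 + 89/12) + (22571 - 16527) = 13/2 + 6044 = 12101/2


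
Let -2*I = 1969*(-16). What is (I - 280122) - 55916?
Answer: -320286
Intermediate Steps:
I = 15752 (I = -1969*(-16)/2 = -1/2*(-31504) = 15752)
(I - 280122) - 55916 = (15752 - 280122) - 55916 = -264370 - 55916 = -320286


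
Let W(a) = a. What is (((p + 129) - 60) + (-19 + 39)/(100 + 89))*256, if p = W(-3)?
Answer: 3198464/189 ≈ 16923.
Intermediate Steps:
p = -3
(((p + 129) - 60) + (-19 + 39)/(100 + 89))*256 = (((-3 + 129) - 60) + (-19 + 39)/(100 + 89))*256 = ((126 - 60) + 20/189)*256 = (66 + 20*(1/189))*256 = (66 + 20/189)*256 = (12494/189)*256 = 3198464/189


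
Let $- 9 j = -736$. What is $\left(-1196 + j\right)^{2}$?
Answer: $\frac{100560784}{81} \approx 1.2415 \cdot 10^{6}$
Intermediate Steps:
$j = \frac{736}{9}$ ($j = \left(- \frac{1}{9}\right) \left(-736\right) = \frac{736}{9} \approx 81.778$)
$\left(-1196 + j\right)^{2} = \left(-1196 + \frac{736}{9}\right)^{2} = \left(- \frac{10028}{9}\right)^{2} = \frac{100560784}{81}$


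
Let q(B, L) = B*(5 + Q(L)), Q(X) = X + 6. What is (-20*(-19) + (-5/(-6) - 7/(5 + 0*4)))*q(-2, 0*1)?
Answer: -125213/15 ≈ -8347.5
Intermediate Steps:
Q(X) = 6 + X
q(B, L) = B*(11 + L) (q(B, L) = B*(5 + (6 + L)) = B*(11 + L))
(-20*(-19) + (-5/(-6) - 7/(5 + 0*4)))*q(-2, 0*1) = (-20*(-19) + (-5/(-6) - 7/(5 + 0*4)))*(-2*(11 + 0*1)) = (380 + (-5*(-1/6) - 7/(5 + 0)))*(-2*(11 + 0)) = (380 + (5/6 - 7/5))*(-2*11) = (380 + (5/6 - 7*1/5))*(-22) = (380 + (5/6 - 7/5))*(-22) = (380 - 17/30)*(-22) = (11383/30)*(-22) = -125213/15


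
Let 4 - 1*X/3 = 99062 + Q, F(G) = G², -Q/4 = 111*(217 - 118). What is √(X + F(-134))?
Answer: 5*I*√5894 ≈ 383.86*I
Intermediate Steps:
Q = -43956 (Q = -444*(217 - 118) = -444*99 = -4*10989 = -43956)
X = -165306 (X = 12 - 3*(99062 - 43956) = 12 - 3*55106 = 12 - 165318 = -165306)
√(X + F(-134)) = √(-165306 + (-134)²) = √(-165306 + 17956) = √(-147350) = 5*I*√5894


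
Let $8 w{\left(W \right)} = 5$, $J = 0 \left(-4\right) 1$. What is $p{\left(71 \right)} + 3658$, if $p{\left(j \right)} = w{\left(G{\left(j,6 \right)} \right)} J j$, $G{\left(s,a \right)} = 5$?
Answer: $3658$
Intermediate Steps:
$J = 0$ ($J = 0 \cdot 1 = 0$)
$w{\left(W \right)} = \frac{5}{8}$ ($w{\left(W \right)} = \frac{1}{8} \cdot 5 = \frac{5}{8}$)
$p{\left(j \right)} = 0$ ($p{\left(j \right)} = \frac{5}{8} \cdot 0 j = 0 j = 0$)
$p{\left(71 \right)} + 3658 = 0 + 3658 = 3658$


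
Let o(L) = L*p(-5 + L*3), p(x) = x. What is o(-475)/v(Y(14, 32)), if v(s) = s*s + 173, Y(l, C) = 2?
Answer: 679250/177 ≈ 3837.6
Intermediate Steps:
o(L) = L*(-5 + 3*L) (o(L) = L*(-5 + L*3) = L*(-5 + 3*L))
v(s) = 173 + s² (v(s) = s² + 173 = 173 + s²)
o(-475)/v(Y(14, 32)) = (-475*(-5 + 3*(-475)))/(173 + 2²) = (-475*(-5 - 1425))/(173 + 4) = -475*(-1430)/177 = 679250*(1/177) = 679250/177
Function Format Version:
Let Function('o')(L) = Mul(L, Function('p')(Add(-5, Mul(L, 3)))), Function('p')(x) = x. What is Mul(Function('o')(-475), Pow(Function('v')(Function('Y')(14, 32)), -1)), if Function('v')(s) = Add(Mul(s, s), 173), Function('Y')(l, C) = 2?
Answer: Rational(679250, 177) ≈ 3837.6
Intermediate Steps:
Function('o')(L) = Mul(L, Add(-5, Mul(3, L))) (Function('o')(L) = Mul(L, Add(-5, Mul(L, 3))) = Mul(L, Add(-5, Mul(3, L))))
Function('v')(s) = Add(173, Pow(s, 2)) (Function('v')(s) = Add(Pow(s, 2), 173) = Add(173, Pow(s, 2)))
Mul(Function('o')(-475), Pow(Function('v')(Function('Y')(14, 32)), -1)) = Mul(Mul(-475, Add(-5, Mul(3, -475))), Pow(Add(173, Pow(2, 2)), -1)) = Mul(Mul(-475, Add(-5, -1425)), Pow(Add(173, 4), -1)) = Mul(Mul(-475, -1430), Pow(177, -1)) = Mul(679250, Rational(1, 177)) = Rational(679250, 177)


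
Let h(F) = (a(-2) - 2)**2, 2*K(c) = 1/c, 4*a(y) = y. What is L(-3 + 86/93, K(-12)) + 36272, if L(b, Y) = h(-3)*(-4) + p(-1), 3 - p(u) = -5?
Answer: 36255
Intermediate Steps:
p(u) = 8 (p(u) = 3 - 1*(-5) = 3 + 5 = 8)
a(y) = y/4
K(c) = 1/(2*c)
h(F) = 25/4 (h(F) = ((1/4)*(-2) - 2)**2 = (-1/2 - 2)**2 = (-5/2)**2 = 25/4)
L(b, Y) = -17 (L(b, Y) = (25/4)*(-4) + 8 = -25 + 8 = -17)
L(-3 + 86/93, K(-12)) + 36272 = -17 + 36272 = 36255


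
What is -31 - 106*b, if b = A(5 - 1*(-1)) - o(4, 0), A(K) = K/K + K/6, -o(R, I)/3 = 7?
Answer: -2469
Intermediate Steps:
o(R, I) = -21 (o(R, I) = -3*7 = -21)
A(K) = 1 + K/6 (A(K) = 1 + K*(⅙) = 1 + K/6)
b = 23 (b = (1 + (5 - 1*(-1))/6) - 1*(-21) = (1 + (5 + 1)/6) + 21 = (1 + (⅙)*6) + 21 = (1 + 1) + 21 = 2 + 21 = 23)
-31 - 106*b = -31 - 106*23 = -31 - 2438 = -2469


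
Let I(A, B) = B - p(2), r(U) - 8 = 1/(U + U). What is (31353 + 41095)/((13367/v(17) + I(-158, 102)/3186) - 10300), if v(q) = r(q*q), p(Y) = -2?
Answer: -266884848000/31789289141 ≈ -8.3954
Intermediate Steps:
r(U) = 8 + 1/(2*U) (r(U) = 8 + 1/(U + U) = 8 + 1/(2*U))
I(A, B) = 2 + B (I(A, B) = B - 1*(-2) = B + 2 = 2 + B)
v(q) = 8 + 1/(2*q²) (v(q) = 8 + 1/(2*((q*q))) = 8 + 1/(2*(q²)) = 8 + 1/(2*q²))
(31353 + 41095)/((13367/v(17) + I(-158, 102)/3186) - 10300) = (31353 + 41095)/((13367/(8 + (½)/17²) + (2 + 102)/3186) - 10300) = 72448/((13367/(8 + (½)*(1/289)) + 104*(1/3186)) - 10300) = 72448/((13367/(8 + 1/578) + 52/1593) - 10300) = 72448/((13367/(4625/578) + 52/1593) - 10300) = 72448/((13367*(578/4625) + 52/1593) - 10300) = 72448/((7726126/4625 + 52/1593) - 10300) = 72448/(12307959218/7367625 - 10300) = 72448/(-63578578282/7367625) = 72448*(-7367625/63578578282) = -266884848000/31789289141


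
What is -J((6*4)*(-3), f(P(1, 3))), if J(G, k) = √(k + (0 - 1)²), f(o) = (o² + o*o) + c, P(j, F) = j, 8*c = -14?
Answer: -√5/2 ≈ -1.1180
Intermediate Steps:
c = -7/4 (c = (⅛)*(-14) = -7/4 ≈ -1.7500)
f(o) = -7/4 + 2*o² (f(o) = (o² + o*o) - 7/4 = (o² + o²) - 7/4 = 2*o² - 7/4 = -7/4 + 2*o²)
J(G, k) = √(1 + k) (J(G, k) = √(k + (-1)²) = √(k + 1) = √(1 + k))
-J((6*4)*(-3), f(P(1, 3))) = -√(1 + (-7/4 + 2*1²)) = -√(1 + (-7/4 + 2*1)) = -√(1 + (-7/4 + 2)) = -√(1 + ¼) = -√(5/4) = -√5/2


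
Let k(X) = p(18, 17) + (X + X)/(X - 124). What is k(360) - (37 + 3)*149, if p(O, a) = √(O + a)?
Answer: -351460/59 + √35 ≈ -5951.0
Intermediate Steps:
k(X) = √35 + 2*X/(-124 + X) (k(X) = √(18 + 17) + (X + X)/(X - 124) = √35 + (2*X)/(-124 + X) = √35 + 2*X/(-124 + X))
k(360) - (37 + 3)*149 = (-124*√35 + 2*360 + 360*√35)/(-124 + 360) - (37 + 3)*149 = (-124*√35 + 720 + 360*√35)/236 - 40*149 = (720 + 236*√35)/236 - 1*5960 = (180/59 + √35) - 5960 = -351460/59 + √35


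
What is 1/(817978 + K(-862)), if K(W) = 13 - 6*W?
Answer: 1/823163 ≈ 1.2148e-6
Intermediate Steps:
1/(817978 + K(-862)) = 1/(817978 + (13 - 6*(-862))) = 1/(817978 + (13 + 5172)) = 1/(817978 + 5185) = 1/823163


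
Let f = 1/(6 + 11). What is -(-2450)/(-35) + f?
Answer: -1189/17 ≈ -69.941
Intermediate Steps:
f = 1/17 ≈ 0.058824
-(-2450)/(-35) + f = -(-2450)/(-35) + 1/17 = -(-2450)*(-1)/35 + 1/17 = -49*10/7 + 1/17 = -70 + 1/17 = -1189/17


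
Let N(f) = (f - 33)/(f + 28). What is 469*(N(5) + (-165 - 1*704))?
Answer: -13462645/33 ≈ -4.0796e+5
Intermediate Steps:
N(f) = (-33 + f)/(28 + f)
469*(N(5) + (-165 - 1*704)) = 469*((-33 + 5)/(28 + 5) + (-165 - 1*704)) = 469*(-28/33 + (-165 - 704)) = 469*((1/33)*(-28) - 869) = 469*(-28/33 - 869) = 469*(-28705/33) = -13462645/33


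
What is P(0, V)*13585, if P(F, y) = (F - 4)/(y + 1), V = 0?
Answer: -54340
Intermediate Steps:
P(F, y) = (-4 + F)/(1 + y)
P(0, V)*13585 = ((-4 + 0)/(1 + 0))*13585 = (-4/1)*13585 = (1*(-4))*13585 = -4*13585 = -54340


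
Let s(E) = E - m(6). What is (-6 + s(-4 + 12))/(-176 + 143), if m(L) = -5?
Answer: -7/33 ≈ -0.21212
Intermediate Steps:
s(E) = 5 + E (s(E) = E - 1*(-5) = E + 5 = 5 + E)
(-6 + s(-4 + 12))/(-176 + 143) = (-6 + (5 + (-4 + 12)))/(-176 + 143) = (-6 + (5 + 8))/(-33) = (-6 + 13)*(-1/33) = 7*(-1/33) = -7/33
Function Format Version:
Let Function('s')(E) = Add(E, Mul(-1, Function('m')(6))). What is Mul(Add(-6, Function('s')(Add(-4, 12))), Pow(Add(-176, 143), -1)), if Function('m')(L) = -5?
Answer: Rational(-7, 33) ≈ -0.21212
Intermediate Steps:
Function('s')(E) = Add(5, E) (Function('s')(E) = Add(E, Mul(-1, -5)) = Add(E, 5) = Add(5, E))
Mul(Add(-6, Function('s')(Add(-4, 12))), Pow(Add(-176, 143), -1)) = Mul(Add(-6, Add(5, Add(-4, 12))), Pow(Add(-176, 143), -1)) = Mul(Add(-6, Add(5, 8)), Pow(-33, -1)) = Mul(Add(-6, 13), Rational(-1, 33)) = Mul(7, Rational(-1, 33)) = Rational(-7, 33)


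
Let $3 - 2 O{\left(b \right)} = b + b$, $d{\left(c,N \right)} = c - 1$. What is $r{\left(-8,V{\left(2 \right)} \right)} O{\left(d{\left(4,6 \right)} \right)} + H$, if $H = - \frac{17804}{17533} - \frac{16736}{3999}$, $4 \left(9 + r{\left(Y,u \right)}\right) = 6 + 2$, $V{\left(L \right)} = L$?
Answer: $\frac{743142839}{140228934} \approx 5.2995$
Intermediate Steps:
$r{\left(Y,u \right)} = -7$ ($r{\left(Y,u \right)} = -9 + \frac{6 + 2}{4} = -9 + \frac{1}{4} \cdot 8 = -9 + 2 = -7$)
$d{\left(c,N \right)} = -1 + c$
$O{\left(b \right)} = \frac{3}{2} - b$ ($O{\left(b \right)} = \frac{3}{2} - \frac{b + b}{2} = \frac{3}{2} - \frac{2 b}{2} = \frac{3}{2} - b$)
$H = - \frac{364630484}{70114467}$ ($H = \left(-17804\right) \frac{1}{17533} - \frac{16736}{3999} = - \frac{17804}{17533} - \frac{16736}{3999} = - \frac{364630484}{70114467} \approx -5.2005$)
$r{\left(-8,V{\left(2 \right)} \right)} O{\left(d{\left(4,6 \right)} \right)} + H = - 7 \left(\frac{3}{2} - \left(-1 + 4\right)\right) - \frac{364630484}{70114467} = - 7 \left(\frac{3}{2} - 3\right) - \frac{364630484}{70114467} = \left(-7\right) \left(- \frac{3}{2}\right) - \frac{364630484}{70114467} = \frac{21}{2} - \frac{364630484}{70114467} = \frac{743142839}{140228934}$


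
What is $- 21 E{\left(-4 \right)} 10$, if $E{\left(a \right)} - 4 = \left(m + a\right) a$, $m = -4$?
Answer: $-7560$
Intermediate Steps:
$E{\left(a \right)} = 4 + a \left(-4 + a\right)$ ($E{\left(a \right)} = 4 + \left(-4 + a\right) a = 4 + a \left(-4 + a\right)$)
$- 21 E{\left(-4 \right)} 10 = - 21 \left(4 + \left(-4\right)^{2} - -16\right) 10 = - 21 \left(4 + 16 + 16\right) 10 = \left(-21\right) 36 \cdot 10 = \left(-756\right) 10 = -7560$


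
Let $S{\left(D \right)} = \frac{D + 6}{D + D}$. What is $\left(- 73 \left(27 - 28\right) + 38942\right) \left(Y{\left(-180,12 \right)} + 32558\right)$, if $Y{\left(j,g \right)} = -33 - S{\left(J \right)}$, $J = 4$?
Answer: $\frac{5075656425}{4} \approx 1.2689 \cdot 10^{9}$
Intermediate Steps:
$S{\left(D \right)} = \frac{6 + D}{2 D}$
$Y{\left(j,g \right)} = - \frac{137}{4}$ ($Y{\left(j,g \right)} = -33 - \frac{6 + 4}{2 \cdot 4} = -33 - \frac{1}{2} \cdot \frac{1}{4} \cdot 10 = -33 - \frac{5}{4} = - \frac{137}{4}$)
$\left(- 73 \left(27 - 28\right) + 38942\right) \left(Y{\left(-180,12 \right)} + 32558\right) = \left(- 73 \left(27 - 28\right) + 38942\right) \left(- \frac{137}{4} + 32558\right) = \left(\left(-73\right) \left(-1\right) + 38942\right) \frac{130095}{4} = \left(73 + 38942\right) \frac{130095}{4} = 39015 \cdot \frac{130095}{4} = \frac{5075656425}{4}$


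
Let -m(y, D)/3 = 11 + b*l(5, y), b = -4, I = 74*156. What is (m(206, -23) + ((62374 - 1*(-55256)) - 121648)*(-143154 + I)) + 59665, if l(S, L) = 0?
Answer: 528868612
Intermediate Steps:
I = 11544
m(y, D) = -33 (m(y, D) = -3*(11 - 4*0) = -3*(11 + 0) = -3*11 = -33)
(m(206, -23) + ((62374 - 1*(-55256)) - 121648)*(-143154 + I)) + 59665 = (-33 + ((62374 - 1*(-55256)) - 121648)*(-143154 + 11544)) + 59665 = (-33 + ((62374 + 55256) - 121648)*(-131610)) + 59665 = (-33 + (117630 - 121648)*(-131610)) + 59665 = (-33 - 4018*(-131610)) + 59665 = (-33 + 528808980) + 59665 = 528808947 + 59665 = 528868612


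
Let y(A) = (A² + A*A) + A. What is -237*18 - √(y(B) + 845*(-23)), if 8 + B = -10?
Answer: -4266 - I*√18805 ≈ -4266.0 - 137.13*I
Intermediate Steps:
B = -18 (B = -8 - 10 = -18)
y(A) = A + 2*A² (y(A) = (A² + A²) + A = 2*A² + A = A + 2*A²)
-237*18 - √(y(B) + 845*(-23)) = -237*18 - √(-18*(1 + 2*(-18)) + 845*(-23)) = -4266 - √(-18*(1 - 36) - 19435) = -4266 - √(-18*(-35) - 19435) = -4266 - √(630 - 19435) = -4266 - √(-18805) = -4266 - I*√18805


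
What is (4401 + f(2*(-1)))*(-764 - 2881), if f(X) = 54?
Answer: -16238475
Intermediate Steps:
(4401 + f(2*(-1)))*(-764 - 2881) = (4401 + 54)*(-764 - 2881) = 4455*(-3645) = -16238475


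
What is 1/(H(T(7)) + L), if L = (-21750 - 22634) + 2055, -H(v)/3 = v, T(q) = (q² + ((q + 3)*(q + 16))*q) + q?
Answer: -1/47327 ≈ -2.1130e-5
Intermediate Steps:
T(q) = q + q² + q*(3 + q)*(16 + q) (T(q) = (q² + ((3 + q)*(16 + q))*q) + q = (q² + q*(3 + q)*(16 + q)) + q = q + q² + q*(3 + q)*(16 + q))
H(v) = -3*v
L = -42329 (L = -44384 + 2055 = -42329)
1/(H(T(7)) + L) = 1/(-21*(49 + 7² + 20*7) - 42329) = 1/(-21*(49 + 49 + 140) - 42329) = 1/(-21*238 - 42329) = 1/(-3*1666 - 42329) = 1/(-4998 - 42329) = 1/(-47327) = -1/47327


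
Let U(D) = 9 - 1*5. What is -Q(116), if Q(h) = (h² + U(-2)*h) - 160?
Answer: -13760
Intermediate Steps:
U(D) = 4 (U(D) = 9 - 5 = 4)
Q(h) = -160 + h² + 4*h (Q(h) = (h² + 4*h) - 160 = -160 + h² + 4*h)
-Q(116) = -(-160 + 116² + 4*116) = -(-160 + 13456 + 464) = -1*13760 = -13760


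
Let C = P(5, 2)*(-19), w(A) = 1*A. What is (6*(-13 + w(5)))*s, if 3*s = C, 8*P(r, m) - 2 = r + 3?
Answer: 380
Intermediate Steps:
P(r, m) = 5/8 + r/8 (P(r, m) = ¼ + (r + 3)/8 = ¼ + (3 + r)/8 = ¼ + (3/8 + r/8) = 5/8 + r/8)
w(A) = A
C = -95/4 (C = (5/8 + (⅛)*5)*(-19) = (5/8 + 5/8)*(-19) = (5/4)*(-19) = -95/4 ≈ -23.750)
s = -95/12 (s = (⅓)*(-95/4) = -95/12 ≈ -7.9167)
(6*(-13 + w(5)))*s = (6*(-13 + 5))*(-95/12) = (6*(-8))*(-95/12) = -48*(-95/12) = 380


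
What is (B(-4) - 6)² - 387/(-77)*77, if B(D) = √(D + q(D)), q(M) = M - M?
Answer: 419 - 24*I ≈ 419.0 - 24.0*I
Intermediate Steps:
q(M) = 0
B(D) = √D (B(D) = √(D + 0) = √D)
(B(-4) - 6)² - 387/(-77)*77 = (√(-4) - 6)² - 387/(-77)*77 = (2*I - 6)² - 387*(-1/77)*77 = (-6 + 2*I)² + (387/77)*77 = (-6 + 2*I)² + 387 = 387 + (-6 + 2*I)²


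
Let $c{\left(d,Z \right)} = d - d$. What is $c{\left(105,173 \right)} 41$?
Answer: $0$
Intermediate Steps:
$c{\left(d,Z \right)} = 0$
$c{\left(105,173 \right)} 41 = 0 \cdot 41 = 0$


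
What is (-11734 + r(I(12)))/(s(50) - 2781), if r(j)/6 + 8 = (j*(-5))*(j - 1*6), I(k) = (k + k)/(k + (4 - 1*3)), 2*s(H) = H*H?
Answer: 1952278/258739 ≈ 7.5454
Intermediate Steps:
s(H) = H²/2 (s(H) = (H*H)/2 = H²/2)
I(k) = 2*k/(1 + k) (I(k) = (2*k)/(k + (4 - 3)) = (2*k)/(k + 1) = (2*k)/(1 + k) = 2*k/(1 + k))
r(j) = -48 - 30*j*(-6 + j) (r(j) = -48 + 6*((j*(-5))*(j - 1*6)) = -48 + 6*((-5*j)*(j - 6)) = -48 + 6*((-5*j)*(-6 + j)) = -48 + 6*(-5*j*(-6 + j)) = -48 - 30*j*(-6 + j))
(-11734 + r(I(12)))/(s(50) - 2781) = (-11734 + (-48 - 30*576/(1 + 12)² + 180*(2*12/(1 + 12))))/((½)*50² - 2781) = (-11734 + (-48 - 30*(2*12/13)² + 180*(2*12/13)))/((½)*2500 - 2781) = (-11734 + (-48 - 30*(2*12*(1/13))² + 180*(2*12*(1/13))))/(1250 - 2781) = (-11734 + (-48 - 30*(24/13)² + 180*(24/13)))/(-1531) = (-11734 + (-48 - 30*576/169 + 4320/13))*(-1/1531) = (-11734 + (-48 - 17280/169 + 4320/13))*(-1/1531) = (-11734 + 30768/169)*(-1/1531) = -1952278/169*(-1/1531) = 1952278/258739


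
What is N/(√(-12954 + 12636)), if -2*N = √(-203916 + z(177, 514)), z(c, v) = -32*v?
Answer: -√17518938/318 ≈ -13.162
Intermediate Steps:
N = -I*√55091 (N = -√(-203916 - 32*514)/2 = -√(-203916 - 16448)/2 = -I*√55091 ≈ -234.71*I)
N/(√(-12954 + 12636)) = (-I*√55091)/(√(-12954 + 12636)) = (-I*√55091)/(√(-318)) = (-I*√55091)/((I*√318)) = (-I*√55091)*(-I*√318/318) = -√17518938/318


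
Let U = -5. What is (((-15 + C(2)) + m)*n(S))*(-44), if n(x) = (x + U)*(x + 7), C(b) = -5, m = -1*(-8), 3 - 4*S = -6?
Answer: -13431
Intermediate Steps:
S = 9/4 (S = 3/4 - 1/4*(-6) = 3/4 + 3/2 = 9/4 ≈ 2.2500)
m = 8
n(x) = (-5 + x)*(7 + x) (n(x) = (x - 5)*(x + 7) = (-5 + x)*(7 + x))
(((-15 + C(2)) + m)*n(S))*(-44) = (((-15 - 5) + 8)*(-35 + (9/4)**2 + 2*(9/4)))*(-44) = ((-20 + 8)*(-35 + 81/16 + 9/2))*(-44) = -12*(-407/16)*(-44) = (1221/4)*(-44) = -13431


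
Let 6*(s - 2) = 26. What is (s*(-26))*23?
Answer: -11362/3 ≈ -3787.3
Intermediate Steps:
s = 19/3 (s = 2 + (⅙)*26 = 2 + 13/3 = 19/3 ≈ 6.3333)
(s*(-26))*23 = ((19/3)*(-26))*23 = -494/3*23 = -11362/3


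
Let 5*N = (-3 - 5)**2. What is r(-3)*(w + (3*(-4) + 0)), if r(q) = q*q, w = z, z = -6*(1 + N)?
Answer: -4266/5 ≈ -853.20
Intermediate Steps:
N = 64/5 (N = (-3 - 5)**2/5 = (1/5)*(-8)**2 = (1/5)*64 = 64/5 ≈ 12.800)
z = -414/5 (z = -6*(1 + 64/5) = -6*69/5 = -414/5 ≈ -82.800)
w = -414/5 ≈ -82.800
r(q) = q**2
r(-3)*(w + (3*(-4) + 0)) = (-3)**2*(-414/5 + (3*(-4) + 0)) = 9*(-414/5 + (-12 + 0)) = 9*(-414/5 - 12) = 9*(-474/5) = -4266/5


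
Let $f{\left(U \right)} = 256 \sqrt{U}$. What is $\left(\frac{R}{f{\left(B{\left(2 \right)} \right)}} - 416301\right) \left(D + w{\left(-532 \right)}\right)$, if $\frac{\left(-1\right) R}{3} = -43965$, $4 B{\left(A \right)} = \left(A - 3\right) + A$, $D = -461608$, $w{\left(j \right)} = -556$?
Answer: $\frac{6141539451453}{32} \approx 1.9192 \cdot 10^{11}$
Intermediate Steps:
$B{\left(A \right)} = - \frac{3}{4} + \frac{A}{2}$ ($B{\left(A \right)} = \frac{\left(A - 3\right) + A}{4} = \frac{\left(-3 + A\right) + A}{4} = \frac{-3 + 2 A}{4} = - \frac{3}{4} + \frac{A}{2}$)
$R = 131895$ ($R = \left(-3\right) \left(-43965\right) = 131895$)
$\left(\frac{R}{f{\left(B{\left(2 \right)} \right)}} - 416301\right) \left(D + w{\left(-532 \right)}\right) = \left(\frac{131895}{256 \sqrt{- \frac{3}{4} + \frac{1}{2} \cdot 2}} - 416301\right) \left(-461608 - 556\right) = \left(\frac{131895}{256 \sqrt{- \frac{3}{4} + 1}} - 416301\right) \left(-462164\right) = \left(\frac{131895}{256 \sqrt{\frac{1}{4}}} - 416301\right) \left(-462164\right) = \left(\frac{131895}{256 \cdot \frac{1}{2}} - 416301\right) \left(-462164\right) = \left(\frac{131895}{128} - 416301\right) \left(-462164\right) = \left(- \frac{53154633}{128}\right) \left(-462164\right) = \frac{6141539451453}{32}$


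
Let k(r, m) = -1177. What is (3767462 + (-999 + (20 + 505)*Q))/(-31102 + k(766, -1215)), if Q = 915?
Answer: -4246838/32279 ≈ -131.57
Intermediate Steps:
(3767462 + (-999 + (20 + 505)*Q))/(-31102 + k(766, -1215)) = (3767462 + (-999 + (20 + 505)*915))/(-31102 - 1177) = (3767462 + (-999 + 525*915))/(-32279) = (3767462 + (-999 + 480375))*(-1/32279) = (3767462 + 479376)*(-1/32279) = 4246838*(-1/32279) = -4246838/32279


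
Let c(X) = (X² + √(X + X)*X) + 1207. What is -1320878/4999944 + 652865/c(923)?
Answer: 2142687870233137/4262090606550564 - 8487245*√1846/10229132022 ≈ 0.46708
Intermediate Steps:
c(X) = 1207 + X² + √2*X^(3/2) (c(X) = (X² + √(2*X)*X) + 1207 = (X² + (√2*√X)*X) + 1207 = (X² + √2*X^(3/2)) + 1207 = 1207 + X² + √2*X^(3/2))
-1320878/4999944 + 652865/c(923) = -1320878/4999944 + 652865/(1207 + 923² + √2*923^(3/2)) = -1320878*1/4999944 + 652865/(1207 + 851929 + √2*(923*√923)) = -660439/2499972 + 652865/(1207 + 851929 + 923*√1846) = -660439/2499972 + 652865/(853136 + 923*√1846)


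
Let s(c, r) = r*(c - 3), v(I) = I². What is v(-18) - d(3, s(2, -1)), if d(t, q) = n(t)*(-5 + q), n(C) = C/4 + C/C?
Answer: 331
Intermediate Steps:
s(c, r) = r*(-3 + c)
n(C) = 1 + C/4 (n(C) = C*(¼) + 1 = C/4 + 1 = 1 + C/4)
d(t, q) = (1 + t/4)*(-5 + q)
v(-18) - d(3, s(2, -1)) = (-18)² - (-5 - (-3 + 2))*(4 + 3)/4 = 324 - (-5 - 1*(-1))*7/4 = 324 - (-5 + 1)*7/4 = 324 - (-4)*7/4 = 324 - 1*(-7) = 324 + 7 = 331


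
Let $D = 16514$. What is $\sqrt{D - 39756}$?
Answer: $i \sqrt{23242} \approx 152.45 i$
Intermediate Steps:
$\sqrt{D - 39756} = \sqrt{16514 - 39756} = \sqrt{-23242} = i \sqrt{23242}$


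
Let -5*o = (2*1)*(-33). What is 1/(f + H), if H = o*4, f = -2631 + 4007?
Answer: 5/7144 ≈ 0.00069989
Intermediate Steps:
o = 66/5 (o = -2*1*(-33)/5 = -2*(-33)/5 = -1/5*(-66) = 66/5 ≈ 13.200)
f = 1376
H = 264/5 (H = (66/5)*4 = 264/5 ≈ 52.800)
1/(f + H) = 1/(1376 + 264/5) = 1/(7144/5) = 5/7144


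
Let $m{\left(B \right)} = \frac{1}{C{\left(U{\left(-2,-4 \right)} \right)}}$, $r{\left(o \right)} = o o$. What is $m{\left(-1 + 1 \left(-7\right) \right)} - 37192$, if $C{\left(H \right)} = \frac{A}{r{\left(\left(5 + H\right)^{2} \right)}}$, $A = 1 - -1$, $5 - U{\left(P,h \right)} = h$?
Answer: $-17984$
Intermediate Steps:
$U{\left(P,h \right)} = 5 - h$
$r{\left(o \right)} = o^{2}$
$A = 2$ ($A = 1 + 1 = 2$)
$C{\left(H \right)} = \frac{2}{\left(5 + H\right)^{4}}$ ($C{\left(H \right)} = \frac{2}{\left(\left(5 + H\right)^{2}\right)^{2}} = \frac{2}{\left(5 + H\right)^{4}}$)
$m{\left(B \right)} = 19208$ ($m{\left(B \right)} = \frac{1}{2 \frac{1}{\left(5 + \left(5 - -4\right)\right)^{4}}} = \frac{1}{2 \frac{1}{\left(5 + \left(5 + 4\right)\right)^{4}}} = \frac{1}{2 \frac{1}{\left(5 + 9\right)^{4}}} = \frac{1}{2 \cdot \frac{1}{38416}} = \frac{1}{\frac{1}{19208}} = 19208$)
$m{\left(-1 + 1 \left(-7\right) \right)} - 37192 = 19208 - 37192 = -17984$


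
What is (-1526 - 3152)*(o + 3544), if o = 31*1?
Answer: -16723850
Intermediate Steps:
o = 31
(-1526 - 3152)*(o + 3544) = (-1526 - 3152)*(31 + 3544) = -4678*3575 = -16723850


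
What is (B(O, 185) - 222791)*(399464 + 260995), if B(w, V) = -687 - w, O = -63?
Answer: -147556447485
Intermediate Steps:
(B(O, 185) - 222791)*(399464 + 260995) = ((-687 - 1*(-63)) - 222791)*(399464 + 260995) = ((-687 + 63) - 222791)*660459 = (-624 - 222791)*660459 = -223415*660459 = -147556447485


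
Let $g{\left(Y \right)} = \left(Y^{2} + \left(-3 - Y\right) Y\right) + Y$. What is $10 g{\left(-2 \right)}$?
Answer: $40$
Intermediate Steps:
$g{\left(Y \right)} = Y + Y^{2} + Y \left(-3 - Y\right)$ ($g{\left(Y \right)} = \left(Y^{2} + Y \left(-3 - Y\right)\right) + Y = Y + Y^{2} + Y \left(-3 - Y\right)$)
$10 g{\left(-2 \right)} = 10 \left(\left(-2\right) \left(-2\right)\right) = 10 \cdot 4 = 40$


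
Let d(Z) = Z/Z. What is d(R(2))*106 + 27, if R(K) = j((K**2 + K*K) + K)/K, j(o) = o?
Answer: 133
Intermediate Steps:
R(K) = (K + 2*K**2)/K (R(K) = ((K**2 + K*K) + K)/K = ((K**2 + K**2) + K)/K = (2*K**2 + K)/K = (K + 2*K**2)/K)
d(Z) = 1
d(R(2))*106 + 27 = 1*106 + 27 = 106 + 27 = 133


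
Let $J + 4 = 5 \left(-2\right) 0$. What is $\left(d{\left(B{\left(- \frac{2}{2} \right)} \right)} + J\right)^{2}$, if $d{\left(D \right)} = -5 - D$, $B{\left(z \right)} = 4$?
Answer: $169$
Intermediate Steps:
$J = -4$ ($J = -4 + 5 \left(-2\right) 0 = -4 - 0 = -4 + 0 = -4$)
$\left(d{\left(B{\left(- \frac{2}{2} \right)} \right)} + J\right)^{2} = \left(\left(-5 - 4\right) - 4\right)^{2} = \left(-9 - 4\right)^{2} = \left(-13\right)^{2} = 169$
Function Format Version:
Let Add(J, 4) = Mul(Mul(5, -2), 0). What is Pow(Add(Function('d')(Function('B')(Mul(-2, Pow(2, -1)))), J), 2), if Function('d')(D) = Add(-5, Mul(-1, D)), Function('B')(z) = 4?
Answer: 169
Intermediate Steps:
J = -4 (J = Add(-4, Mul(Mul(5, -2), 0)) = Add(-4, Mul(-10, 0)) = Add(-4, 0) = -4)
Pow(Add(Function('d')(Function('B')(Mul(-2, Pow(2, -1)))), J), 2) = Pow(Add(Add(-5, Mul(-1, 4)), -4), 2) = Pow(Add(Add(-5, -4), -4), 2) = Pow(Add(-9, -4), 2) = Pow(-13, 2) = 169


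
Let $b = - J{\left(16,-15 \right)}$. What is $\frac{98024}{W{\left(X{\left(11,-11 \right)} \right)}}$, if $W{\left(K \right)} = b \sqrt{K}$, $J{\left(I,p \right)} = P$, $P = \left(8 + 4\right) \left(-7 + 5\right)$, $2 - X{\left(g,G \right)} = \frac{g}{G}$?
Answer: $\frac{12253 \sqrt{3}}{9} \approx 2358.1$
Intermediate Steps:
$X{\left(g,G \right)} = 2 - \frac{g}{G}$
$P = -24$ ($P = 12 \left(-2\right) = -24$)
$J{\left(I,p \right)} = -24$
$b = 24$ ($b = \left(-1\right) \left(-24\right) = 24$)
$W{\left(K \right)} = 24 \sqrt{K}$
$\frac{98024}{W{\left(X{\left(11,-11 \right)} \right)}} = \frac{98024}{24 \sqrt{2 - \frac{11}{-11}}} = \frac{98024}{24 \sqrt{2 - 11 \left(- \frac{1}{11}\right)}} = \frac{98024}{24 \sqrt{2 + 1}} = \frac{98024}{24 \sqrt{3}} = 98024 \frac{\sqrt{3}}{72} = \frac{12253 \sqrt{3}}{9}$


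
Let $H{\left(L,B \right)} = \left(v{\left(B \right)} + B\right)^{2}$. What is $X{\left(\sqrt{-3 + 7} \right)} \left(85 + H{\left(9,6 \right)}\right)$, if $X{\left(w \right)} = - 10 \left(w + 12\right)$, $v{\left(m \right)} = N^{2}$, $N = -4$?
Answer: $-79660$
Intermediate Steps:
$v{\left(m \right)} = 16$ ($v{\left(m \right)} = \left(-4\right)^{2} = 16$)
$H{\left(L,B \right)} = \left(16 + B\right)^{2}$
$X{\left(w \right)} = -120 - 10 w$ ($X{\left(w \right)} = - 10 \left(12 + w\right) = -120 - 10 w$)
$X{\left(\sqrt{-3 + 7} \right)} \left(85 + H{\left(9,6 \right)}\right) = \left(-120 - 10 \sqrt{-3 + 7}\right) \left(85 + \left(16 + 6\right)^{2}\right) = \left(-120 - 10 \sqrt{4}\right) \left(85 + 22^{2}\right) = \left(-120 - 20\right) \left(85 + 484\right) = \left(-120 - 20\right) 569 = \left(-140\right) 569 = -79660$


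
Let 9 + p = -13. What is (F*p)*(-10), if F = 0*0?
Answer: 0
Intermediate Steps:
p = -22 (p = -9 - 13 = -22)
F = 0
(F*p)*(-10) = (0*(-22))*(-10) = 0*(-10) = 0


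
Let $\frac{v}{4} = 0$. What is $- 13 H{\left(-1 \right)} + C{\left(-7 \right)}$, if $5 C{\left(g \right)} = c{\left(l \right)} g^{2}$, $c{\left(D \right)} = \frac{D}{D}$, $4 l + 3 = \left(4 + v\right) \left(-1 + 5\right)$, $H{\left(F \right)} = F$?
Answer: $\frac{114}{5} \approx 22.8$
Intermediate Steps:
$v = 0$ ($v = 4 \cdot 0 = 0$)
$l = \frac{13}{4}$ ($l = - \frac{3}{4} + \frac{\left(4 + 0\right) \left(-1 + 5\right)}{4} = - \frac{3}{4} + \frac{4 \cdot 4}{4} = - \frac{3}{4} + \frac{1}{4} \cdot 16 = - \frac{3}{4} + 4 = \frac{13}{4} \approx 3.25$)
$c{\left(D \right)} = 1$
$C{\left(g \right)} = \frac{g^{2}}{5}$ ($C{\left(g \right)} = \frac{1 g^{2}}{5} = \frac{g^{2}}{5}$)
$- 13 H{\left(-1 \right)} + C{\left(-7 \right)} = \left(-13\right) \left(-1\right) + \frac{\left(-7\right)^{2}}{5} = 13 + \frac{1}{5} \cdot 49 = 13 + \frac{49}{5} = \frac{114}{5}$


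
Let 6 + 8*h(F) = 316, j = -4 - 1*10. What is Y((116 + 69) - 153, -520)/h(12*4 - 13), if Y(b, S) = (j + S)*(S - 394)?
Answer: 1952304/155 ≈ 12596.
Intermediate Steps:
j = -14 (j = -4 - 10 = -14)
Y(b, S) = (-394 + S)*(-14 + S) (Y(b, S) = (-14 + S)*(S - 394) = (-14 + S)*(-394 + S) = (-394 + S)*(-14 + S))
h(F) = 155/4 (h(F) = -3/4 + (1/8)*316 = -3/4 + 79/2 = 155/4)
Y((116 + 69) - 153, -520)/h(12*4 - 13) = (5516 + (-520)**2 - 408*(-520))/(155/4) = (5516 + 270400 + 212160)*(4/155) = 488076*(4/155) = 1952304/155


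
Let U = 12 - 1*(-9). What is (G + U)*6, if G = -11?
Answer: 60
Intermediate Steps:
U = 21 (U = 12 + 9 = 21)
(G + U)*6 = (-11 + 21)*6 = 10*6 = 60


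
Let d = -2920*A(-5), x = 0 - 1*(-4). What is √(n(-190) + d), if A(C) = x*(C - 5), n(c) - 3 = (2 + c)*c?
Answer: 9*√1883 ≈ 390.54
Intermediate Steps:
x = 4 (x = 0 + 4 = 4)
n(c) = 3 + c*(2 + c) (n(c) = 3 + (2 + c)*c = 3 + c*(2 + c))
A(C) = -20 + 4*C (A(C) = 4*(C - 5) = 4*(-5 + C) = -20 + 4*C)
d = 116800 (d = -2920*(-20 + 4*(-5)) = -2920*(-20 - 20) = -2920*(-40) = 116800)
√(n(-190) + d) = √((3 + (-190)² + 2*(-190)) + 116800) = √((3 + 36100 - 380) + 116800) = √(35723 + 116800) = √152523 = 9*√1883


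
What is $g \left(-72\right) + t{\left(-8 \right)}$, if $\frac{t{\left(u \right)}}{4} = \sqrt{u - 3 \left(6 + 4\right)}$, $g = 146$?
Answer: $-10512 + 4 i \sqrt{38} \approx -10512.0 + 24.658 i$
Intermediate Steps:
$t{\left(u \right)} = 4 \sqrt{-30 + u}$ ($t{\left(u \right)} = 4 \sqrt{u - 3 \left(6 + 4\right)} = 4 \sqrt{u - 30} = 4 \sqrt{-30 + u}$)
$g \left(-72\right) + t{\left(-8 \right)} = 146 \left(-72\right) + 4 \sqrt{-30 - 8} = -10512 + 4 \sqrt{-38} = -10512 + 4 i \sqrt{38}$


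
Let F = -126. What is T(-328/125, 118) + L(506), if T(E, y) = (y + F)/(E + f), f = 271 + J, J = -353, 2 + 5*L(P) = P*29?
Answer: 77602708/26445 ≈ 2934.5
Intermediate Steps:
L(P) = -2/5 + 29*P/5 (L(P) = -2/5 + (P*29)/5 = -2/5 + (29*P)/5 = -2/5 + 29*P/5)
f = -82 (f = 271 - 353 = -82)
T(E, y) = (-126 + y)/(-82 + E) (T(E, y) = (y - 126)/(E - 82) = (-126 + y)/(-82 + E))
T(-328/125, 118) + L(506) = (-126 + 118)/(-82 - 328/125) + (-2/5 + (29/5)*506) = -8/(-82 - 328*1/125) + (-2/5 + 14674/5) = -8/(-82 - 328/125) + 14672/5 = -8/(-10578/125) + 14672/5 = -125/10578*(-8) + 14672/5 = 500/5289 + 14672/5 = 77602708/26445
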